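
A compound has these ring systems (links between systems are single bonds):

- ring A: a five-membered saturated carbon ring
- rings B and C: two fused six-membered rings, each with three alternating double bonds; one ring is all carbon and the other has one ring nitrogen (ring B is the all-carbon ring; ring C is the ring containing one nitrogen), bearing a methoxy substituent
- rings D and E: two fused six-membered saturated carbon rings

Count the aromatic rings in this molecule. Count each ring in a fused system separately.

Ring A has only sp³ atoms, so it is not fully conjugated — not aromatic (cyclopentane).
Rings B and C form a fused bicyclic system (with one nitrogen) with 10 sp² atoms and 10 π electrons from ring double bonds. 10 = 4(2)+2, so the system is aromatic and both rings count as aromatic (quinoline).
Ring D has only sp³ atoms, so it is not fully conjugated — not aromatic (cyclohexane ring).
Ring E has only sp³ atoms, so it is not fully conjugated — not aromatic (cyclohexane ring).
Aromatic: B, C. Total: 2.

2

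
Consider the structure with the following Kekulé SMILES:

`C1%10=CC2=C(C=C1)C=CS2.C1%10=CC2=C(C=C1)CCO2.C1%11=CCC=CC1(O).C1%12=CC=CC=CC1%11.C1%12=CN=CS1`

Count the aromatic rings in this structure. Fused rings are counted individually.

4

The SMILES encodes a six-membered carbon ring with three alternating C=C double bonds, fused to a five-membered ring containing one sulfur and two C=C double bonds; a six-membered carbon ring with three alternating C=C double bonds, fused to a five-membered ring containing one oxygen and two sp³ carbons; a six-membered carbon ring with two isolated C=C double bonds and two sp³ carbons; a seven-membered carbon ring with three C=C double bonds and one sp³ carbon; a five-membered ring with a sulfur at position 1 and a nitrogen at position 3 (in a C=N bond), with two double bonds.
The fused 6/5-membered bicyclic (with one sulfur) is a single π system with 9 sp² atoms and 10 π electrons from ring double bonds plus a heteroatom lone pair. 10 = 4(2)+2, so the system is aromatic and both rings count as aromatic (benzothiophene).
The 6-membered ring is planar and fully conjugated; 3 ring double bonds give 6 π electrons. Since 6 = 4n+2 (n=1), it is aromatic (benzene ring).
The 5-membered ring with one oxygen has two sp³ carbons, so it is not fully conjugated — not aromatic (oxolane ring).
The second 6-membered ring has two sp³ carbons, so it is not fully conjugated — not aromatic (1,4-cyclohexadiene).
The 7-membered ring has one sp³ carbon, so it is not fully conjugated — not aromatic (cycloheptatriene).
The 5-membered ring with one sulfur and one =N– is fully conjugated (every ring atom contributes a p orbital); 2 ring double bonds (4 π electrons) plus a heteroatom lone pair (2) give 6 π electrons. Since 6 = 4n+2 (n=1), it is aromatic (thiazole).
4 of the 7 rings are aromatic. Total: 4.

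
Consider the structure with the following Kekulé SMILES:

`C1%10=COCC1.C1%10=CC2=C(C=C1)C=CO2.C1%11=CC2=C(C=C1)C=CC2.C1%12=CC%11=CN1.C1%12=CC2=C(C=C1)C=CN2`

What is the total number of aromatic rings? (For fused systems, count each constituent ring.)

6

The SMILES encodes a five-membered ring of four carbons and one oxygen, with one C=C double bond and two sp³ carbons; a six-membered carbon ring with three alternating C=C double bonds, fused to a five-membered ring containing one oxygen and two C=C double bonds; a six-membered carbon ring with three alternating C=C double bonds, fused to a five-membered carbon ring containing one C=C double bond and one sp³ carbon; a five-membered ring of four carbons and one nitrogen bearing a hydrogen, with two C=C double bonds; a six-membered carbon ring with three alternating C=C double bonds, fused to a five-membered ring containing one N–H nitrogen and two C=C double bonds.
The 5-membered ring with one oxygen has two sp³ carbons, so it is not fully conjugated — not aromatic (2,3-dihydrofuran).
The fused 6/5-membered bicyclic (with one oxygen) is a single π system with 9 sp² atoms and 10 π electrons from ring double bonds plus a heteroatom lone pair. 10 = 4(2)+2, so the system is aromatic and both rings count as aromatic (benzofuran).
The 6-membered ring is fully conjugated (every ring atom contributes a p orbital); 3 ring double bonds give 6 π electrons. That satisfies 4n+2 with n=1, so it is aromatic (benzene ring).
The 5-membered ring has one sp³ carbon, so it is not fully conjugated — not aromatic (cyclopentene ring).
The 5-membered ring with one N–H has a continuous p-orbital overlap around the ring; 2 ring double bonds (4 π electrons) plus a heteroatom lone pair (2) give 6 π electrons. 6 = 4(1)+2, so it is aromatic (pyrrole).
The fused 6/5-membered bicyclic (with one N–H) is a single π system with 9 sp² atoms and 10 π electrons from ring double bonds plus a heteroatom lone pair. 10 = 4(2)+2, so the system is aromatic and both rings count as aromatic (indole).
6 of the 8 rings are aromatic. Total: 6.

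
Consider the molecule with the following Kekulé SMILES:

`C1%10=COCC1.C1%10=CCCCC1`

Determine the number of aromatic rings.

0

The SMILES encodes a five-membered ring of four carbons and one oxygen, with one C=C double bond and two sp³ carbons; a six-membered carbon ring with one C=C double bond.
The 5-membered ring with one oxygen has two sp³ carbons, so it is not fully conjugated — not aromatic (2,3-dihydrofuran).
The 6-membered ring has four sp³ carbons, so it is not fully conjugated — not aromatic (cyclohexene).
None of the rings are aromatic. Total: 0.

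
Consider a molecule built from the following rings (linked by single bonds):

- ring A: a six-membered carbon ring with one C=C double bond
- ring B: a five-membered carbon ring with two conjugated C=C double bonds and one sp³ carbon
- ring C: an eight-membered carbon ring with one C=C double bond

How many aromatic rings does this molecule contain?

0

Ring A has four sp³ carbons, so it is not fully conjugated — not aromatic (cyclohexene).
Ring B has one sp³ carbon, so it is not fully conjugated — not aromatic (cyclopentadiene).
Ring C has six sp³ carbons, so it is not fully conjugated — not aromatic (cyclooctene).
No ring is aromatic. Total: 0.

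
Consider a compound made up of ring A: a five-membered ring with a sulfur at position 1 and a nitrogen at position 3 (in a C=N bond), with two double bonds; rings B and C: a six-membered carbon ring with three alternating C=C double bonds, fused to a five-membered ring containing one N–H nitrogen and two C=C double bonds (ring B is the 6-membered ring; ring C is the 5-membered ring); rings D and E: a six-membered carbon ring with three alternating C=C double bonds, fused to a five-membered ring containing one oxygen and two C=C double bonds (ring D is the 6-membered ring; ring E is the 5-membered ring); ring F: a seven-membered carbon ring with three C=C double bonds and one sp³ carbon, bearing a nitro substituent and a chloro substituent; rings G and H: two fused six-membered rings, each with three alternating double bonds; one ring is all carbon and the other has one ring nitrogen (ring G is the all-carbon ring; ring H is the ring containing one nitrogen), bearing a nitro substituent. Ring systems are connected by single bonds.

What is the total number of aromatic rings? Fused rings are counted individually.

Ring A is fully conjugated (every ring atom contributes a p orbital); 2 ring double bonds (4 π electrons) plus a heteroatom lone pair (2) give 6 π electrons. 6 = 4(1)+2, so ring A is aromatic (thiazole).
Rings B and C form a fused bicyclic system (with one N–H) with 9 sp² atoms and 10 π electrons from ring double bonds plus a heteroatom lone pair. 10 = 4(2)+2, so the system is aromatic and both rings count as aromatic (indole).
Rings D and E form a fused bicyclic system (with one oxygen) with 9 sp² atoms and 10 π electrons from ring double bonds plus a heteroatom lone pair. 10 = 4(2)+2, so the system is aromatic and both rings count as aromatic (benzofuran).
Ring F has one sp³ carbon, so it is not fully conjugated — not aromatic (cycloheptatriene).
Rings G and H form a fused bicyclic system (with one nitrogen) with 10 sp² atoms and 10 π electrons from ring double bonds. 10 = 4(2)+2, so the system is aromatic and both rings count as aromatic (quinoline).
Aromatic: A, B, C, D, E, G, H. Total: 7.

7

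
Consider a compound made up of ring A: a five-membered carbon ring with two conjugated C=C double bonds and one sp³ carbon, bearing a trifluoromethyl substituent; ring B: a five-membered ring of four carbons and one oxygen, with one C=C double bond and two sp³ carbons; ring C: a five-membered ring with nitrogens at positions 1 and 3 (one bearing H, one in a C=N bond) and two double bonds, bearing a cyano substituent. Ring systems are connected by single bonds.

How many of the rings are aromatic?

1

Ring A has one sp³ carbon, so it is not fully conjugated — not aromatic (cyclopentadiene).
Ring B has two sp³ carbons, so it is not fully conjugated — not aromatic (2,3-dihydrofuran).
Ring C has a continuous p-orbital overlap around the ring; 2 ring double bonds (4 π electrons) plus a heteroatom lone pair (2) give 6 π electrons. That satisfies 4n+2 with n=1, so ring C is aromatic (imidazole).
Aromatic: C. Total: 1.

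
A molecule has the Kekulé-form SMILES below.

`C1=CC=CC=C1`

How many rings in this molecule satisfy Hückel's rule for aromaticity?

1

The SMILES encodes a six-membered carbon ring with three alternating C=C double bonds.
The 6-membered ring has a continuous p-orbital overlap around the ring; 3 ring double bonds give 6 π electrons. 6 = 4(1)+2, so it is aromatic (benzene).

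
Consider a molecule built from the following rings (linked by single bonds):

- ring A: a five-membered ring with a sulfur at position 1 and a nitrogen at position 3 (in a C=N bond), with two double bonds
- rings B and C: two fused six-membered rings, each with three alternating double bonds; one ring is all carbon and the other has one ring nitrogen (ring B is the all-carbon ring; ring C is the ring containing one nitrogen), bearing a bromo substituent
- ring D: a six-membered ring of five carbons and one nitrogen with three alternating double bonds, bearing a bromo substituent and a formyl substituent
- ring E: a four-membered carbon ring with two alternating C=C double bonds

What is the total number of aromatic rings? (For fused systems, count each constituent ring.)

Ring A has a continuous p-orbital overlap around the ring; 2 ring double bonds (4 π electrons) plus a heteroatom lone pair (2) give 6 π electrons. Since 6 = 4n+2 (n=1), ring A is aromatic (thiazole).
Rings B and C form a fused bicyclic system (with one nitrogen) with 10 sp² atoms and 10 π electrons from ring double bonds. 10 = 4(2)+2, so the system is aromatic and both rings count as aromatic (quinoline).
Ring D is planar and fully conjugated; 3 ring double bonds give 6 π electrons. 6 = 4(1)+2, so ring D is aromatic (pyridine).
Ring E has only sp² ring atoms; a planar conformation would have a fully conjugated π system of 4 electrons. But 4 = 4(1), which is 4n not 4n+2, so ring E is not aromatic (cyclobutadiene) — cyclobutadiene is antiaromatic and distorts to a rectangle.
Aromatic: A, B, C, D. Total: 4.

4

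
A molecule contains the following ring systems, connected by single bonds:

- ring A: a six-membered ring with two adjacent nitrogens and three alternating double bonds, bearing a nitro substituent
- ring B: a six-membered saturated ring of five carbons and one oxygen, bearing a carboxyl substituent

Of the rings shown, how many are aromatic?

1

Ring A is fully conjugated (every ring atom contributes a p orbital); 3 ring double bonds give 6 π electrons. 6 = 4(1)+2, so ring A is aromatic (pyridazine).
Ring B has only sp³ atoms, so it is not fully conjugated — not aromatic (tetrahydropyran).
Aromatic: A. Total: 1.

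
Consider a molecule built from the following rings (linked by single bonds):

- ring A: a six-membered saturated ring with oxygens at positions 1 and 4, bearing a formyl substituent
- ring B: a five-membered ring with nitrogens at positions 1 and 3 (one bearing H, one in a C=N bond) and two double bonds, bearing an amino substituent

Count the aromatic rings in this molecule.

1

Ring A has only sp³ atoms, so it is not fully conjugated — not aromatic (1,4-dioxane).
Ring B has a continuous p-orbital overlap around the ring; 2 ring double bonds (4 π electrons) plus a heteroatom lone pair (2) give 6 π electrons. Since 6 = 4n+2 (n=1), ring B is aromatic (imidazole).
Aromatic: B. Total: 1.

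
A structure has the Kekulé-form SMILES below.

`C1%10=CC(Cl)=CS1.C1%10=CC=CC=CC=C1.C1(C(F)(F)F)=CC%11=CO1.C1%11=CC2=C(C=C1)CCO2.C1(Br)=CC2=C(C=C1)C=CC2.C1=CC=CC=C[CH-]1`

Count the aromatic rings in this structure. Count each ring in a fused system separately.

4

The SMILES encodes a five-membered ring of four carbons and one sulfur, with two C=C double bonds; an eight-membered carbon ring with four alternating C=C double bonds; a five-membered ring of four carbons and one oxygen, with two C=C double bonds; a six-membered carbon ring with three alternating C=C double bonds, fused to a five-membered ring containing one oxygen and two sp³ carbons; a six-membered carbon ring with three alternating C=C double bonds, fused to a five-membered carbon ring containing one C=C double bond and one sp³ carbon; a seven-membered all-carbon ring bearing a negative charge on one carbon, with three C=C double bonds.
The 5-membered ring with one sulfur is fully conjugated (every ring atom contributes a p orbital); 2 ring double bonds (4 π electrons) plus a heteroatom lone pair (2) give 6 π electrons. That satisfies 4n+2 with n=1, so it is aromatic (thiophene).
The 8-membered ring has only sp² ring atoms; a planar conformation would have a fully conjugated π system of 8 electrons. But 8 = 4(2), which is 4n not 4n+2, so it is not aromatic (cyclooctatetraene) — cyclooctatetraene distorts into a non-planar tub to avoid antiaromaticity.
The 5-membered ring with one oxygen is planar and fully conjugated; 2 ring double bonds (4 π electrons) plus a heteroatom lone pair (2) give 6 π electrons. That satisfies 4n+2 with n=1, so it is aromatic (furan).
The 6-membered ring is planar and fully conjugated; 3 ring double bonds give 6 π electrons. Since 6 = 4n+2 (n=1), it is aromatic (benzene ring).
The second 5-membered ring with one oxygen has two sp³ carbons, so it is not fully conjugated — not aromatic (oxolane ring).
The second 6-membered ring is fully conjugated (every ring atom contributes a p orbital); 3 ring double bonds give 6 π electrons. That satisfies 4n+2 with n=1, so it is aromatic (benzene ring).
The 5-membered ring has one sp³ carbon, so it is not fully conjugated — not aromatic (cyclopentene ring).
The 7-membered ring has only sp² ring atoms; a planar conformation would have a fully conjugated π system of 8 electrons. But 8 = 4(2), which is 4n not 4n+2, so it is not aromatic (cycloheptatrienyl anion).
4 of the 8 rings are aromatic. Total: 4.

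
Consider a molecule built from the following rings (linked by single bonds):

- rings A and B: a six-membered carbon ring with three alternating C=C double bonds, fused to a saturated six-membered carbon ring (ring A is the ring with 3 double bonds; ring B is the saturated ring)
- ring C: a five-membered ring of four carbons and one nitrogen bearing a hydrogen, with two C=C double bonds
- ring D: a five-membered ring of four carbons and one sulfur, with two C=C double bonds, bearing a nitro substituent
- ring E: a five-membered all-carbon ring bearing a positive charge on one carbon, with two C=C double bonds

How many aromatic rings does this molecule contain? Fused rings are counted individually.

Ring A is planar and fully conjugated; 3 ring double bonds give 6 π electrons. That satisfies 4n+2 with n=1, so ring A is aromatic (benzene ring).
Ring B has four sp³ carbons, so it is not fully conjugated — not aromatic (cyclohexane ring).
Ring C has a continuous p-orbital overlap around the ring; 2 ring double bonds (4 π electrons) plus a heteroatom lone pair (2) give 6 π electrons. 6 = 4(1)+2, so ring C is aromatic (pyrrole).
Ring D has a continuous p-orbital overlap around the ring; 2 ring double bonds (4 π electrons) plus a heteroatom lone pair (2) give 6 π electrons. Since 6 = 4n+2 (n=1), ring D is aromatic (thiophene).
Ring E has only sp² ring atoms; a planar conformation would have a fully conjugated π system of 4 electrons. But 4 = 4(1), which is 4n not 4n+2, so ring E is not aromatic (cyclopentadienyl cation).
Aromatic: A, C, D. Total: 3.

3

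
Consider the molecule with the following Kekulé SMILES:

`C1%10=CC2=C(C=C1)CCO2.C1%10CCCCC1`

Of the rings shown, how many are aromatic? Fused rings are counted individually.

The SMILES encodes a six-membered carbon ring with three alternating C=C double bonds, fused to a five-membered ring containing one oxygen and two sp³ carbons; a six-membered saturated carbon ring.
The 6-membered ring is fully conjugated (every ring atom contributes a p orbital); 3 ring double bonds give 6 π electrons. That satisfies 4n+2 with n=1, so it is aromatic (benzene ring).
The 5-membered ring with one oxygen has two sp³ carbons, so it is not fully conjugated — not aromatic (oxolane ring).
The second 6-membered ring has only sp³ atoms, so it is not fully conjugated — not aromatic (cyclohexane).
1 of the 3 rings is aromatic. Total: 1.

1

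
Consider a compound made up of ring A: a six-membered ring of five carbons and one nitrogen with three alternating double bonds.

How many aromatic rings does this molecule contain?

1

Ring A is fully conjugated (every ring atom contributes a p orbital); 3 ring double bonds give 6 π electrons. Since 6 = 4n+2 (n=1), ring A is aromatic (pyridine).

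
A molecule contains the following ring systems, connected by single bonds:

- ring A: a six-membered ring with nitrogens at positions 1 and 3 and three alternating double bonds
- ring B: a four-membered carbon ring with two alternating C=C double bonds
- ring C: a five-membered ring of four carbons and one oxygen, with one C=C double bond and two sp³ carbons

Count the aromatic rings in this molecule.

1

Ring A is planar and fully conjugated; 3 ring double bonds give 6 π electrons. 6 = 4(1)+2, so ring A is aromatic (pyrimidine).
Ring B has only sp² ring atoms; a planar conformation would have a fully conjugated π system of 4 electrons. But 4 = 4(1), which is 4n not 4n+2, so ring B is not aromatic (cyclobutadiene) — cyclobutadiene is antiaromatic and distorts to a rectangle.
Ring C has two sp³ carbons, so it is not fully conjugated — not aromatic (2,3-dihydrofuran).
Aromatic: A. Total: 1.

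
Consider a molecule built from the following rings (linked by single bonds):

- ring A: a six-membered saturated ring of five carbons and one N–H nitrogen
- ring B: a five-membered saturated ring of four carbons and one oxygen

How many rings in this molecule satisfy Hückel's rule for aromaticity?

0

Ring A has only sp³ atoms, so it is not fully conjugated — not aromatic (piperidine).
Ring B has only sp³ atoms, so it is not fully conjugated — not aromatic (tetrahydrofuran).
No ring is aromatic. Total: 0.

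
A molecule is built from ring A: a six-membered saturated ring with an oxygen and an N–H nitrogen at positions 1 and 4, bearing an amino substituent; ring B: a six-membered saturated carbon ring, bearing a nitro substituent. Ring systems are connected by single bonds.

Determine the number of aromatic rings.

0

Ring A has only sp³ atoms, so it is not fully conjugated — not aromatic (morpholine).
Ring B has only sp³ atoms, so it is not fully conjugated — not aromatic (cyclohexane).
No ring is aromatic. Total: 0.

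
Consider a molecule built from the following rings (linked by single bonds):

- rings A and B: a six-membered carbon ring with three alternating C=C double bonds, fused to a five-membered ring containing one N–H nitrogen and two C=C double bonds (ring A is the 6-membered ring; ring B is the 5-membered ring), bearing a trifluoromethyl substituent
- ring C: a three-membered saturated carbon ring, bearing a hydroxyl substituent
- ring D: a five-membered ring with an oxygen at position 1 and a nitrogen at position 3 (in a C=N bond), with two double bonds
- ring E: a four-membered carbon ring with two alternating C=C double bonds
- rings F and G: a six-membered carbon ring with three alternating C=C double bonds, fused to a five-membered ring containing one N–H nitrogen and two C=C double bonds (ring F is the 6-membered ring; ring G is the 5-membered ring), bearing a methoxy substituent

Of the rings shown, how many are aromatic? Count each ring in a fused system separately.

5

Rings A and B form a fused bicyclic system (with one N–H) with 9 sp² atoms and 10 π electrons from ring double bonds plus a heteroatom lone pair. 10 = 4(2)+2, so the system is aromatic and both rings count as aromatic (indole).
Ring C has only sp³ atoms, so it is not fully conjugated — not aromatic (cyclopropane).
Ring D is planar and fully conjugated; 2 ring double bonds (4 π electrons) plus a heteroatom lone pair (2) give 6 π electrons. That satisfies 4n+2 with n=1, so ring D is aromatic (oxazole).
Ring E has only sp² ring atoms; a planar conformation would have a fully conjugated π system of 4 electrons. But 4 = 4(1), which is 4n not 4n+2, so ring E is not aromatic (cyclobutadiene) — cyclobutadiene is antiaromatic and distorts to a rectangle.
Rings F and G form a fused bicyclic system (with one N–H) with 9 sp² atoms and 10 π electrons from ring double bonds plus a heteroatom lone pair. 10 = 4(2)+2, so the system is aromatic and both rings count as aromatic (indole).
Aromatic: A, B, D, F, G. Total: 5.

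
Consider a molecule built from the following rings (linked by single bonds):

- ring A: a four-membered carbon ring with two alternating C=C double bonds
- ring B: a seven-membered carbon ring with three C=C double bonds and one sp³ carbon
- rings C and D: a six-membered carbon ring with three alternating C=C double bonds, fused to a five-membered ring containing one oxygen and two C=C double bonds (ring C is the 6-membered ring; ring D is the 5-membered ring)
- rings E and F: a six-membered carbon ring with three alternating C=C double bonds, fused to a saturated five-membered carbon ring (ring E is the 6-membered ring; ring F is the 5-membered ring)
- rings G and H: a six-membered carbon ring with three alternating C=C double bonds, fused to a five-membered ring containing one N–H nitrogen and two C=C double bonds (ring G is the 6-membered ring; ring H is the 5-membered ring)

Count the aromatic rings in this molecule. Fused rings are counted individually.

5

Ring A has only sp² ring atoms; a planar conformation would have a fully conjugated π system of 4 electrons. But 4 = 4(1), which is 4n not 4n+2, so ring A is not aromatic (cyclobutadiene) — cyclobutadiene is antiaromatic and distorts to a rectangle.
Ring B has one sp³ carbon, so it is not fully conjugated — not aromatic (cycloheptatriene).
Rings C and D form a fused bicyclic system (with one oxygen) with 9 sp² atoms and 10 π electrons from ring double bonds plus a heteroatom lone pair. 10 = 4(2)+2, so the system is aromatic and both rings count as aromatic (benzofuran).
Ring E is planar and fully conjugated; 3 ring double bonds give 6 π electrons. Since 6 = 4n+2 (n=1), ring E is aromatic (benzene ring).
Ring F has three sp³ carbons, so it is not fully conjugated — not aromatic (cyclopentane ring).
Rings G and H form a fused bicyclic system (with one N–H) with 9 sp² atoms and 10 π electrons from ring double bonds plus a heteroatom lone pair. 10 = 4(2)+2, so the system is aromatic and both rings count as aromatic (indole).
Aromatic: C, D, E, G, H. Total: 5.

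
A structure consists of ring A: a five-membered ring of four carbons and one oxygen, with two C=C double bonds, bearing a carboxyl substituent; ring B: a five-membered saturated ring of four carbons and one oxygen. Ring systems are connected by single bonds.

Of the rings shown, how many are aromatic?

Ring A is planar and fully conjugated; 2 ring double bonds (4 π electrons) plus a heteroatom lone pair (2) give 6 π electrons. Since 6 = 4n+2 (n=1), ring A is aromatic (furan).
Ring B has only sp³ atoms, so it is not fully conjugated — not aromatic (tetrahydrofuran).
Aromatic: A. Total: 1.

1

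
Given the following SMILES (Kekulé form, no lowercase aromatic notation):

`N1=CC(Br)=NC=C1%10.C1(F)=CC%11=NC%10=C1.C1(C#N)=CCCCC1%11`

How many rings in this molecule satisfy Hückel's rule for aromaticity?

The SMILES encodes a six-membered ring with nitrogens at positions 1 and 4 and three alternating double bonds; a six-membered ring of five carbons and one nitrogen with three alternating double bonds; a six-membered carbon ring with one C=C double bond.
The 6-membered ring with two nitrogens (1,4) is planar and fully conjugated; 3 ring double bonds give 6 π electrons. 6 = 4(1)+2, so it is aromatic (pyrazine).
The 6-membered ring with one nitrogen has a continuous p-orbital overlap around the ring; 3 ring double bonds give 6 π electrons. 6 = 4(1)+2, so it is aromatic (pyridine).
The 6-membered ring has four sp³ carbons, so it is not fully conjugated — not aromatic (cyclohexene).
2 of the 3 rings are aromatic. Total: 2.

2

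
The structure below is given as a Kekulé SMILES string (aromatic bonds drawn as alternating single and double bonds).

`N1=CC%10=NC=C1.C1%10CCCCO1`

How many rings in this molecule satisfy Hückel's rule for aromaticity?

1

The SMILES encodes a six-membered ring with nitrogens at positions 1 and 4 and three alternating double bonds; a six-membered saturated ring of five carbons and one oxygen.
The 6-membered ring with two nitrogens (1,4) is planar and fully conjugated; 3 ring double bonds give 6 π electrons. That satisfies 4n+2 with n=1, so it is aromatic (pyrazine).
The 6-membered ring with one oxygen has only sp³ atoms, so it is not fully conjugated — not aromatic (tetrahydropyran).
1 of the 2 rings is aromatic. Total: 1.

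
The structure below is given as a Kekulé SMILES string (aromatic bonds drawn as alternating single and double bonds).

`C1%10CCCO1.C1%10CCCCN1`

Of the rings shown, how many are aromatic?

0

The SMILES encodes a five-membered saturated ring of four carbons and one oxygen; a six-membered saturated ring of five carbons and one N–H nitrogen.
The 5-membered ring with one oxygen has only sp³ atoms, so it is not fully conjugated — not aromatic (tetrahydrofuran).
The 6-membered ring with one N–H has only sp³ atoms, so it is not fully conjugated — not aromatic (piperidine).
None of the rings are aromatic. Total: 0.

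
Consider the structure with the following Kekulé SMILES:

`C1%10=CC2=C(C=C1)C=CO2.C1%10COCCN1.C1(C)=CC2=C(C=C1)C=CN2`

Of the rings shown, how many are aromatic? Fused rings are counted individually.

4

The SMILES encodes a six-membered carbon ring with three alternating C=C double bonds, fused to a five-membered ring containing one oxygen and two C=C double bonds; a six-membered saturated ring with an oxygen and an N–H nitrogen at positions 1 and 4; a six-membered carbon ring with three alternating C=C double bonds, fused to a five-membered ring containing one N–H nitrogen and two C=C double bonds.
The fused 6/5-membered bicyclic (with one oxygen) is a single π system with 9 sp² atoms and 10 π electrons from ring double bonds plus a heteroatom lone pair. 10 = 4(2)+2, so the system is aromatic and both rings count as aromatic (benzofuran).
The 6-membered ring with one oxygen and one N–H (1,4) has only sp³ atoms, so it is not fully conjugated — not aromatic (morpholine).
The fused 6/5-membered bicyclic (with one N–H) is a single π system with 9 sp² atoms and 10 π electrons from ring double bonds plus a heteroatom lone pair. 10 = 4(2)+2, so the system is aromatic and both rings count as aromatic (indole).
4 of the 5 rings are aromatic. Total: 4.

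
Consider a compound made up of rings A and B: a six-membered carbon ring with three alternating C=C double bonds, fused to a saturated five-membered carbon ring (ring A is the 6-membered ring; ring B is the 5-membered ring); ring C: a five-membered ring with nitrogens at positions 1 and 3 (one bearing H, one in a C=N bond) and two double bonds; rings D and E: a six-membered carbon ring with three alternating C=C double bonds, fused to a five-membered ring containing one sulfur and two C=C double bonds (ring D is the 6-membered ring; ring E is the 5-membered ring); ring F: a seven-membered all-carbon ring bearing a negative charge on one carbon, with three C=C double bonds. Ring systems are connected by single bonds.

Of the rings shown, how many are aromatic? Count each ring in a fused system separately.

4

Ring A is planar and fully conjugated; 3 ring double bonds give 6 π electrons. Since 6 = 4n+2 (n=1), ring A is aromatic (benzene ring).
Ring B has three sp³ carbons, so it is not fully conjugated — not aromatic (cyclopentane ring).
Ring C is planar and fully conjugated; 2 ring double bonds (4 π electrons) plus a heteroatom lone pair (2) give 6 π electrons. 6 = 4(1)+2, so ring C is aromatic (imidazole).
Rings D and E form a fused bicyclic system (with one sulfur) with 9 sp² atoms and 10 π electrons from ring double bonds plus a heteroatom lone pair. 10 = 4(2)+2, so the system is aromatic and both rings count as aromatic (benzothiophene).
Ring F has only sp² ring atoms; a planar conformation would have a fully conjugated π system of 8 electrons. But 8 = 4(2), which is 4n not 4n+2, so ring F is not aromatic (cycloheptatrienyl anion).
Aromatic: A, C, D, E. Total: 4.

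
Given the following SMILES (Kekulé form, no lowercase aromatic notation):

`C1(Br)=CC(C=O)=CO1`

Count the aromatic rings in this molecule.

1

The SMILES encodes a five-membered ring of four carbons and one oxygen, with two C=C double bonds.
The 5-membered ring with one oxygen is fully conjugated (every ring atom contributes a p orbital); 2 ring double bonds (4 π electrons) plus a heteroatom lone pair (2) give 6 π electrons. 6 = 4(1)+2, so it is aromatic (furan).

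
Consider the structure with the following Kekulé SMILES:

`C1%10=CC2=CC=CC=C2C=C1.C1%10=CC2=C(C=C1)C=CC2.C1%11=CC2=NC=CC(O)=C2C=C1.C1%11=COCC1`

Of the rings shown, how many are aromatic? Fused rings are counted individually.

5

The SMILES encodes two fused six-membered carbon rings, each with three alternating C=C double bonds; a six-membered carbon ring with three alternating C=C double bonds, fused to a five-membered carbon ring containing one C=C double bond and one sp³ carbon; two fused six-membered rings, each with three alternating double bonds; one ring is all carbon and the other has one ring nitrogen; a five-membered ring of four carbons and one oxygen, with one C=C double bond and two sp³ carbons.
The fused 6/6-membered bicyclic is a single π system with 10 sp² atoms and 10 π electrons from ring double bonds. 10 = 4(2)+2, so the system is aromatic and both rings count as aromatic (naphthalene).
The 6-membered ring is fully conjugated (every ring atom contributes a p orbital); 3 ring double bonds give 6 π electrons. That satisfies 4n+2 with n=1, so it is aromatic (benzene ring).
The 5-membered ring has one sp³ carbon, so it is not fully conjugated — not aromatic (cyclopentene ring).
The fused 6/6-membered bicyclic (with one nitrogen) is a single π system with 10 sp² atoms and 10 π electrons from ring double bonds. 10 = 4(2)+2, so the system is aromatic and both rings count as aromatic (quinoline).
The 5-membered ring with one oxygen has two sp³ carbons, so it is not fully conjugated — not aromatic (2,3-dihydrofuran).
5 of the 7 rings are aromatic. Total: 5.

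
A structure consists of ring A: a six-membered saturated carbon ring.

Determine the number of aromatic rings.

Ring A has only sp³ atoms, so it is not fully conjugated — not aromatic (cyclohexane).

0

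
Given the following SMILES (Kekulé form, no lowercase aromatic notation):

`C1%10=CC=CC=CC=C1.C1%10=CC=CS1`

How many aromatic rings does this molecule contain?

The SMILES encodes an eight-membered carbon ring with four alternating C=C double bonds; a five-membered ring of four carbons and one sulfur, with two C=C double bonds.
The 8-membered ring has only sp² ring atoms; a planar conformation would have a fully conjugated π system of 8 electrons. But 8 = 4(2), which is 4n not 4n+2, so it is not aromatic (cyclooctatetraene) — cyclooctatetraene distorts into a non-planar tub to avoid antiaromaticity.
The 5-membered ring with one sulfur is planar and fully conjugated; 2 ring double bonds (4 π electrons) plus a heteroatom lone pair (2) give 6 π electrons. 6 = 4(1)+2, so it is aromatic (thiophene).
1 of the 2 rings is aromatic. Total: 1.

1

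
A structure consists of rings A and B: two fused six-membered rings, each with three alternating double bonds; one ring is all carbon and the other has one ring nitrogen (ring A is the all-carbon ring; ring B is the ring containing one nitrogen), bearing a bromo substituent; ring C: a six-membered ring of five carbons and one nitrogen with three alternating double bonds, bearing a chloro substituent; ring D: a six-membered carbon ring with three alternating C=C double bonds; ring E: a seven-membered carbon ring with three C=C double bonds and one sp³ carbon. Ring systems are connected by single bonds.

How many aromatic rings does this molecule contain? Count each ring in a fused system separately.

4

Rings A and B form a fused bicyclic system (with one nitrogen) with 10 sp² atoms and 10 π electrons from ring double bonds. 10 = 4(2)+2, so the system is aromatic and both rings count as aromatic (quinoline).
Ring C is planar and fully conjugated; 3 ring double bonds give 6 π electrons. 6 = 4(1)+2, so ring C is aromatic (pyridine).
Ring D is planar and fully conjugated; 3 ring double bonds give 6 π electrons. 6 = 4(1)+2, so ring D is aromatic (benzene).
Ring E has one sp³ carbon, so it is not fully conjugated — not aromatic (cycloheptatriene).
Aromatic: A, B, C, D. Total: 4.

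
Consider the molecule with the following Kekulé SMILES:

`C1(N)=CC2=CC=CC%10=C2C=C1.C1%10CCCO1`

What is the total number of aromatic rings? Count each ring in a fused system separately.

The SMILES encodes two fused six-membered carbon rings, each with three alternating C=C double bonds; a five-membered saturated ring of four carbons and one oxygen.
The fused 6/6-membered bicyclic is a single π system with 10 sp² atoms and 10 π electrons from ring double bonds. 10 = 4(2)+2, so the system is aromatic and both rings count as aromatic (naphthalene).
The 5-membered ring with one oxygen has only sp³ atoms, so it is not fully conjugated — not aromatic (tetrahydrofuran).
2 of the 3 rings are aromatic. Total: 2.

2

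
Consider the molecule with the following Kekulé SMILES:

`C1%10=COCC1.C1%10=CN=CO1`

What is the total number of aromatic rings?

The SMILES encodes a five-membered ring of four carbons and one oxygen, with one C=C double bond and two sp³ carbons; a five-membered ring with an oxygen at position 1 and a nitrogen at position 3 (in a C=N bond), with two double bonds.
The 5-membered ring with one oxygen has two sp³ carbons, so it is not fully conjugated — not aromatic (2,3-dihydrofuran).
The 5-membered ring with one oxygen and one =N– has a continuous p-orbital overlap around the ring; 2 ring double bonds (4 π electrons) plus a heteroatom lone pair (2) give 6 π electrons. Since 6 = 4n+2 (n=1), it is aromatic (oxazole).
1 of the 2 rings is aromatic. Total: 1.

1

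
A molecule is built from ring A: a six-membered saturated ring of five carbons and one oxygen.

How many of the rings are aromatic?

Ring A has only sp³ atoms, so it is not fully conjugated — not aromatic (tetrahydropyran).

0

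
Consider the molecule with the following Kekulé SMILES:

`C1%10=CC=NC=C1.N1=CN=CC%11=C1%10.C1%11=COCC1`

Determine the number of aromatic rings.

2

The SMILES encodes a six-membered ring of five carbons and one nitrogen with three alternating double bonds; a six-membered ring with nitrogens at positions 1 and 3 and three alternating double bonds; a five-membered ring of four carbons and one oxygen, with one C=C double bond and two sp³ carbons.
The 6-membered ring with one nitrogen is fully conjugated (every ring atom contributes a p orbital); 3 ring double bonds give 6 π electrons. Since 6 = 4n+2 (n=1), it is aromatic (pyridine).
The 6-membered ring with two nitrogens (1,3) is planar and fully conjugated; 3 ring double bonds give 6 π electrons. 6 = 4(1)+2, so it is aromatic (pyrimidine).
The 5-membered ring with one oxygen has two sp³ carbons, so it is not fully conjugated — not aromatic (2,3-dihydrofuran).
2 of the 3 rings are aromatic. Total: 2.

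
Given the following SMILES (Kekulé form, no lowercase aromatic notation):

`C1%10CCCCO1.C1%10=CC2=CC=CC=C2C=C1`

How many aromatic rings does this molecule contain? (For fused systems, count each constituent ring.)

2

The SMILES encodes a six-membered saturated ring of five carbons and one oxygen; two fused six-membered carbon rings, each with three alternating C=C double bonds.
The 6-membered ring with one oxygen has only sp³ atoms, so it is not fully conjugated — not aromatic (tetrahydropyran).
The fused 6/6-membered bicyclic is a single π system with 10 sp² atoms and 10 π electrons from ring double bonds. 10 = 4(2)+2, so the system is aromatic and both rings count as aromatic (naphthalene).
2 of the 3 rings are aromatic. Total: 2.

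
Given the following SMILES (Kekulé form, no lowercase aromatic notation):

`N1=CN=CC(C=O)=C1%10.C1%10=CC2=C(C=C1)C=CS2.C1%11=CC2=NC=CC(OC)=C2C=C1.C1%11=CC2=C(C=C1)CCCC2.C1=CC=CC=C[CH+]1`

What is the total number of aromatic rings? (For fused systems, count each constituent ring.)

7

The SMILES encodes a six-membered ring with nitrogens at positions 1 and 3 and three alternating double bonds; a six-membered carbon ring with three alternating C=C double bonds, fused to a five-membered ring containing one sulfur and two C=C double bonds; two fused six-membered rings, each with three alternating double bonds; one ring is all carbon and the other has one ring nitrogen; a six-membered carbon ring with three alternating C=C double bonds, fused to a saturated six-membered carbon ring; a seven-membered all-carbon ring bearing a positive charge on one carbon, with three C=C double bonds.
The 6-membered ring with two nitrogens (1,3) is fully conjugated (every ring atom contributes a p orbital); 3 ring double bonds give 6 π electrons. Since 6 = 4n+2 (n=1), it is aromatic (pyrimidine).
The fused 6/5-membered bicyclic (with one sulfur) is a single π system with 9 sp² atoms and 10 π electrons from ring double bonds plus a heteroatom lone pair. 10 = 4(2)+2, so the system is aromatic and both rings count as aromatic (benzothiophene).
The fused 6/6-membered bicyclic (with one nitrogen) is a single π system with 10 sp² atoms and 10 π electrons from ring double bonds. 10 = 4(2)+2, so the system is aromatic and both rings count as aromatic (quinoline).
The 6-membered ring is planar and fully conjugated; 3 ring double bonds give 6 π electrons. That satisfies 4n+2 with n=1, so it is aromatic (benzene ring).
The second 6-membered ring has four sp³ carbons, so it is not fully conjugated — not aromatic (cyclohexane ring).
The 7-membered ring is planar and fully conjugated; 3 ring double bonds (6 π electrons) plus the carbocation's empty p orbital (0, but keeps the ring conjugated) give 6 π electrons. Since 6 = 4n+2 (n=1), it is aromatic (tropylium cation).
7 of the 8 rings are aromatic. Total: 7.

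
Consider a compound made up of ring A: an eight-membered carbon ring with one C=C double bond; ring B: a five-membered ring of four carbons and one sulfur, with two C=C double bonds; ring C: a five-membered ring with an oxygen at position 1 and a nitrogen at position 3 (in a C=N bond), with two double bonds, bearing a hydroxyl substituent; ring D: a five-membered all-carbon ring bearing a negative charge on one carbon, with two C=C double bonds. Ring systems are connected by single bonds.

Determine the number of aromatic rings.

3

Ring A has six sp³ carbons, so it is not fully conjugated — not aromatic (cyclooctene).
Ring B is planar and fully conjugated; 2 ring double bonds (4 π electrons) plus a heteroatom lone pair (2) give 6 π electrons. 6 = 4(1)+2, so ring B is aromatic (thiophene).
Ring C is fully conjugated (every ring atom contributes a p orbital); 2 ring double bonds (4 π electrons) plus a heteroatom lone pair (2) give 6 π electrons. That satisfies 4n+2 with n=1, so ring C is aromatic (oxazole).
Ring D has a continuous p-orbital overlap around the ring; 2 ring double bonds (4 π electrons) plus the carbanion lone pair (2) give 6 π electrons. That satisfies 4n+2 with n=1, so ring D is aromatic (cyclopentadienyl anion).
Aromatic: B, C, D. Total: 3.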